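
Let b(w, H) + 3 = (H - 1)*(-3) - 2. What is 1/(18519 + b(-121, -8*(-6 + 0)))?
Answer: 1/18373 ≈ 5.4428e-5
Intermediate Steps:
b(w, H) = -2 - 3*H (b(w, H) = -3 + ((H - 1)*(-3) - 2) = -3 + ((-1 + H)*(-3) - 2) = -3 + ((3 - 3*H) - 2) = -3 + (1 - 3*H) = -2 - 3*H)
1/(18519 + b(-121, -8*(-6 + 0))) = 1/(18519 + (-2 - (-24)*(-6 + 0))) = 1/(18519 + (-2 - (-24)*(-6))) = 1/(18519 + (-2 - 3*48)) = 1/(18519 + (-2 - 144)) = 1/(18519 - 146) = 1/18373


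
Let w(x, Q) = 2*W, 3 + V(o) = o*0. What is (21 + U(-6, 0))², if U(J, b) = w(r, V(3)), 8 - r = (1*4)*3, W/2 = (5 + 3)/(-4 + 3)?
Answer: 121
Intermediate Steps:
W = -16 (W = 2*((5 + 3)/(-4 + 3)) = 2*(8/(-1)) = 2*(8*(-1)) = 2*(-8) = -16)
V(o) = -3 (V(o) = -3 + o*0 = -3 + 0 = -3)
r = -4 (r = 8 - 1*4*3 = 8 - 4*3 = 8 - 1*12 = 8 - 12 = -4)
w(x, Q) = -32 (w(x, Q) = 2*(-16) = -32)
U(J, b) = -32
(21 + U(-6, 0))² = (21 - 32)² = (-11)² = 121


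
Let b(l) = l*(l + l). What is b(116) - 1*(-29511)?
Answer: 56423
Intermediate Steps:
b(l) = 2*l² (b(l) = l*(2*l) = 2*l²)
b(116) - 1*(-29511) = 2*116² - 1*(-29511) = 2*13456 + 29511 = 26912 + 29511 = 56423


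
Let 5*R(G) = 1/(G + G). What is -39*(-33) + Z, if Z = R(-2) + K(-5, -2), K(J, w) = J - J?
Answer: 25739/20 ≈ 1286.9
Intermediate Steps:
K(J, w) = 0
R(G) = 1/(10*G) (R(G) = 1/(5*(G + G)) = 1/(5*((2*G))) = (1/(2*G))/5 = 1/(10*G))
Z = -1/20 (Z = (⅒)/(-2) + 0 = (⅒)*(-½) + 0 = -1/20 + 0 = -1/20 ≈ -0.050000)
-39*(-33) + Z = -39*(-33) - 1/20 = 1287 - 1/20 = 25739/20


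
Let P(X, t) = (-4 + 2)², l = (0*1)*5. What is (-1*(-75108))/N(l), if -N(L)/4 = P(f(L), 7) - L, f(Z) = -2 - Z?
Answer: -18777/4 ≈ -4694.3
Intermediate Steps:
l = 0 (l = 0*5 = 0)
P(X, t) = 4 (P(X, t) = (-2)² = 4)
N(L) = -16 + 4*L (N(L) = -4*(4 - L) = -16 + 4*L)
(-1*(-75108))/N(l) = (-1*(-75108))/(-16 + 4*0) = 75108/(-16 + 0) = 75108/(-16) = 75108*(-1/16) = -18777/4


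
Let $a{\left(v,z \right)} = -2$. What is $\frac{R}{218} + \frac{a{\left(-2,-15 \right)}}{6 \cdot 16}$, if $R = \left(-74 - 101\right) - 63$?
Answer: $- \frac{5821}{5232} \approx -1.1126$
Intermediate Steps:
$R = -238$ ($R = \left(-74 - 101\right) - 63 = -175 - 63 = -238$)
$\frac{R}{218} + \frac{a{\left(-2,-15 \right)}}{6 \cdot 16} = - \frac{238}{218} - \frac{2}{6 \cdot 16} = \left(-238\right) \frac{1}{218} - \frac{2}{96} = - \frac{119}{109} - \frac{1}{48} = - \frac{5821}{5232}$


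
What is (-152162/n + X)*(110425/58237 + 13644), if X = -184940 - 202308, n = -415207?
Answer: -127777531889925297222/24180410059 ≈ -5.2843e+9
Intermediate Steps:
X = -387248
(-152162/n + X)*(110425/58237 + 13644) = (-152162/(-415207) - 387248)*(110425/58237 + 13644) = (-152162*(-1/415207) - 387248)*(110425*(1/58237) + 13644) = (152162/415207 - 387248)*(110425/58237 + 13644) = -160787928174/415207*794696053/58237 = -127777531889925297222/24180410059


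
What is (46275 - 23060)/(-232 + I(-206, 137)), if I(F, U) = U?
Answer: -4643/19 ≈ -244.37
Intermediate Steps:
(46275 - 23060)/(-232 + I(-206, 137)) = (46275 - 23060)/(-232 + 137) = 23215/(-95) = 23215*(-1/95) = -4643/19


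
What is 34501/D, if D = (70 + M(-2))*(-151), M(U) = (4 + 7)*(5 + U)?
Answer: -34501/15553 ≈ -2.2183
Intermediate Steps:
M(U) = 55 + 11*U (M(U) = 11*(5 + U) = 55 + 11*U)
D = -15553 (D = (70 + (55 + 11*(-2)))*(-151) = (70 + (55 - 22))*(-151) = (70 + 33)*(-151) = 103*(-151) = -15553)
34501/D = 34501/(-15553) = 34501*(-1/15553) = -34501/15553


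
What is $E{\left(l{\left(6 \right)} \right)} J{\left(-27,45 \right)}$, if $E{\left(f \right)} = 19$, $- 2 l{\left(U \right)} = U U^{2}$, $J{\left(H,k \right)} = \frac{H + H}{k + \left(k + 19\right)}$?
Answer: $- \frac{1026}{109} \approx -9.4128$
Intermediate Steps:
$J{\left(H,k \right)} = \frac{2 H}{19 + 2 k}$ ($J{\left(H,k \right)} = \frac{2 H}{k + \left(19 + k\right)} = \frac{2 H}{19 + 2 k}$)
$l{\left(U \right)} = - \frac{U^{3}}{2}$ ($l{\left(U \right)} = - \frac{U U^{2}}{2} = - \frac{U^{3}}{2}$)
$E{\left(l{\left(6 \right)} \right)} J{\left(-27,45 \right)} = 19 \cdot 2 \left(-27\right) \frac{1}{19 + 2 \cdot 45} = 19 \cdot 2 \left(-27\right) \frac{1}{19 + 90} = 19 \cdot 2 \left(-27\right) \frac{1}{109} = 19 \left(- \frac{54}{109}\right) = - \frac{1026}{109}$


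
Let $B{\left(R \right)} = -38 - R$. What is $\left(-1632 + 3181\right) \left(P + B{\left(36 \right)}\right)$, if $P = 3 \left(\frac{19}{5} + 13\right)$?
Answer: $- \frac{182782}{5} \approx -36556.0$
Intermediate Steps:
$P = \frac{252}{5}$ ($P = 3 \left(19 \cdot \frac{1}{5} + 13\right) = 3 \left(\frac{19}{5} + 13\right) = 3 \cdot \frac{84}{5} = \frac{252}{5} \approx 50.4$)
$\left(-1632 + 3181\right) \left(P + B{\left(36 \right)}\right) = \left(-1632 + 3181\right) \left(\frac{252}{5} - 74\right) = 1549 \left(\frac{252}{5} - 74\right) = 1549 \left(- \frac{118}{5}\right) = - \frac{182782}{5}$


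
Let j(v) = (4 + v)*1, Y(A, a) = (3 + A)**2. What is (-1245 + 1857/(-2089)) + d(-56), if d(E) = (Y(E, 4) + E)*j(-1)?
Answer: 14650389/2089 ≈ 7013.1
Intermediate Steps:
j(v) = 4 + v
d(E) = 3*E + 3*(3 + E)**2 (d(E) = ((3 + E)**2 + E)*(4 - 1) = (E + (3 + E)**2)*3 = 3*E + 3*(3 + E)**2)
(-1245 + 1857/(-2089)) + d(-56) = (-1245 + 1857/(-2089)) + (3*(-56) + 3*(3 - 56)**2) = (-1245 + 1857*(-1/2089)) + (-168 + 3*(-53)**2) = (-1245 - 1857/2089) + (-168 + 3*2809) = -2602662/2089 + (-168 + 8427) = -2602662/2089 + 8259 = 14650389/2089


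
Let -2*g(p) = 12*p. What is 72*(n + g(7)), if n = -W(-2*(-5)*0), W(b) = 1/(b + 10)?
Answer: -15156/5 ≈ -3031.2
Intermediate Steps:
g(p) = -6*p
W(b) = 1/(10 + b)
n = -⅒ (n = -1/(10 - 2*(-5)*0) = -1/(10 + 10*0) = -1/(10 + 0) = -1/10 = -1*⅒ = -⅒ ≈ -0.10000)
72*(n + g(7)) = 72*(-⅒ - 6*7) = 72*(-⅒ - 42) = 72*(-421/10) = -15156/5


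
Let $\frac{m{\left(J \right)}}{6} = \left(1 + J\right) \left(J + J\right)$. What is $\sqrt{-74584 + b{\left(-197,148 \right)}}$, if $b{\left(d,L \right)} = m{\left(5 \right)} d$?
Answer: $4 i \sqrt{9094} \approx 381.45 i$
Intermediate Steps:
$m{\left(J \right)} = 12 J \left(1 + J\right)$ ($m{\left(J \right)} = 6 \left(1 + J\right) \left(J + J\right) = 6 \left(1 + J\right) 2 J = 6 \cdot 2 J \left(1 + J\right) = 12 J \left(1 + J\right)$)
$b{\left(d,L \right)} = 360 d$ ($b{\left(d,L \right)} = 12 \cdot 5 \left(1 + 5\right) d = 12 \cdot 5 \cdot 6 d = 360 d$)
$\sqrt{-74584 + b{\left(-197,148 \right)}} = \sqrt{-74584 + 360 \left(-197\right)} = \sqrt{-74584 - 70920} = \sqrt{-145504} = 4 i \sqrt{9094}$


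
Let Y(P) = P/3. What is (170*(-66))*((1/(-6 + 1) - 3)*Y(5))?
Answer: 59840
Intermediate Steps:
Y(P) = P/3 (Y(P) = P*(⅓) = P/3)
(170*(-66))*((1/(-6 + 1) - 3)*Y(5)) = (170*(-66))*((1/(-6 + 1) - 3)*((⅓)*5)) = -11220*(1/(-5) - 3)*5/3 = -11220*(-⅕ - 3)*5/3 = -(-35904)*5/3 = -11220*(-16/3) = 59840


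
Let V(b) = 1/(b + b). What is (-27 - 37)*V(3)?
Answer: -32/3 ≈ -10.667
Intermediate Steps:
V(b) = 1/(2*b)
(-27 - 37)*V(3) = (-27 - 37)*((½)/3) = -32/3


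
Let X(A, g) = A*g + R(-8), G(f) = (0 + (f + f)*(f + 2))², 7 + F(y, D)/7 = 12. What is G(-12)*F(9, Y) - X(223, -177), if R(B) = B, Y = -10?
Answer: 2055479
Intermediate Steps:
F(y, D) = 35 (F(y, D) = -49 + 7*12 = -49 + 84 = 35)
G(f) = 4*f²*(2 + f)² (G(f) = (0 + (2*f)*(2 + f))² = (0 + 2*f*(2 + f))² = (2*f*(2 + f))² = 4*f²*(2 + f)²)
X(A, g) = -8 + A*g (X(A, g) = A*g - 8 = -8 + A*g)
G(-12)*F(9, Y) - X(223, -177) = (4*(-12)²*(2 - 12)²)*35 - (-8 + 223*(-177)) = (4*144*(-10)²)*35 - (-8 - 39471) = (4*144*100)*35 - 1*(-39479) = 57600*35 + 39479 = 2016000 + 39479 = 2055479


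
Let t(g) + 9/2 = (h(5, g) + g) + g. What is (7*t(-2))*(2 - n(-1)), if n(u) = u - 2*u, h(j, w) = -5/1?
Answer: -189/2 ≈ -94.500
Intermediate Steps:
h(j, w) = -5 (h(j, w) = -5*1 = -5)
t(g) = -19/2 + 2*g (t(g) = -9/2 + ((-5 + g) + g) = -9/2 + (-5 + 2*g) = -19/2 + 2*g)
n(u) = -u
(7*t(-2))*(2 - n(-1)) = (7*(-19/2 + 2*(-2)))*(2 - (-1)*(-1)) = (7*(-19/2 - 4))*(2 - 1*1) = (7*(-27/2))*(2 - 1) = -189/2*1 = -189/2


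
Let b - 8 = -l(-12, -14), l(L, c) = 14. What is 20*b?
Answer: -120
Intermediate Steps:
b = -6 (b = 8 - 1*14 = 8 - 14 = -6)
20*b = 20*(-6) = -120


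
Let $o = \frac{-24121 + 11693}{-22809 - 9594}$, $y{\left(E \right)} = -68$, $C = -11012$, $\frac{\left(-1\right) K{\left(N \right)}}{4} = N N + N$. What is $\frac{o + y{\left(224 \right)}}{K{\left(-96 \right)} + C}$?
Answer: $\frac{547744}{384720819} \approx 0.0014237$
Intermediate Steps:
$K{\left(N \right)} = - 4 N - 4 N^{2}$ ($K{\left(N \right)} = - 4 \left(N N + N\right) = - 4 \left(N^{2} + N\right) = - 4 \left(N + N^{2}\right) = - 4 N - 4 N^{2}$)
$o = \frac{12428}{32403}$ ($o = - \frac{12428}{-32403} = \left(-12428\right) \left(- \frac{1}{32403}\right) = \frac{12428}{32403} \approx 0.38354$)
$\frac{o + y{\left(224 \right)}}{K{\left(-96 \right)} + C} = \frac{\frac{12428}{32403} - 68}{\left(-4\right) \left(-96\right) \left(1 - 96\right) - 11012} = - \frac{2190976}{32403 \left(\left(-4\right) \left(-96\right) \left(-95\right) - 11012\right)} = - \frac{2190976}{32403 \left(-36480 - 11012\right)} = - \frac{2190976}{32403 \left(-47492\right)} = \left(- \frac{2190976}{32403}\right) \left(- \frac{1}{47492}\right) = \frac{547744}{384720819}$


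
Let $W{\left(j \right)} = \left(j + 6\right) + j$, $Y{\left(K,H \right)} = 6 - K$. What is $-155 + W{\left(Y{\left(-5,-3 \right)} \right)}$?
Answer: $-127$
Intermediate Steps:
$W{\left(j \right)} = 6 + 2 j$ ($W{\left(j \right)} = \left(6 + j\right) + j = 6 + 2 j$)
$-155 + W{\left(Y{\left(-5,-3 \right)} \right)} = -155 + \left(6 + 2 \left(6 - -5\right)\right) = -155 + \left(6 + 2 \left(6 + 5\right)\right) = -155 + \left(6 + 2 \cdot 11\right) = -155 + \left(6 + 22\right) = -155 + 28 = -127$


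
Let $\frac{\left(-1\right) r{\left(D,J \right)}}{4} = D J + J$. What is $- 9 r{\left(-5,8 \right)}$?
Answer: $-1152$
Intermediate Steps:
$r{\left(D,J \right)} = - 4 J - 4 D J$ ($r{\left(D,J \right)} = - 4 \left(D J + J\right) = - 4 \left(J + D J\right) = - 4 J - 4 D J$)
$- 9 r{\left(-5,8 \right)} = - 9 \left(\left(-4\right) 8 \left(1 - 5\right)\right) = - 9 \left(\left(-4\right) 8 \left(-4\right)\right) = \left(-9\right) 128 = -1152$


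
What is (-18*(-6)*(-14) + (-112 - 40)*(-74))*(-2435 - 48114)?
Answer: -492145064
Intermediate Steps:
(-18*(-6)*(-14) + (-112 - 40)*(-74))*(-2435 - 48114) = (108*(-14) - 152*(-74))*(-50549) = (-1512 + 11248)*(-50549) = 9736*(-50549) = -492145064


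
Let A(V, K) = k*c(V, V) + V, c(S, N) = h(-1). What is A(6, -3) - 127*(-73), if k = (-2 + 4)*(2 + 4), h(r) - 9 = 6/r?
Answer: 9313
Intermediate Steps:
h(r) = 9 + 6/r
c(S, N) = 3 (c(S, N) = 9 + 6/(-1) = 9 + 6*(-1) = 9 - 6 = 3)
k = 12 (k = 2*6 = 12)
A(V, K) = 36 + V (A(V, K) = 12*3 + V = 36 + V)
A(6, -3) - 127*(-73) = (36 + 6) - 127*(-73) = 42 + 9271 = 9313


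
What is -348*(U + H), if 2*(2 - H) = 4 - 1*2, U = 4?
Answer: -1740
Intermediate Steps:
H = 1 (H = 2 - (4 - 1*2)/2 = 2 - (4 - 2)/2 = 2 - ½*2 = 2 - 1 = 1)
-348*(U + H) = -348*(4 + 1) = -1740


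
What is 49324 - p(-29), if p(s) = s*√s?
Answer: 49324 + 29*I*√29 ≈ 49324.0 + 156.17*I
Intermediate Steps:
p(s) = s^(3/2)
49324 - p(-29) = 49324 - (-29)^(3/2) = 49324 - (-29)*I*√29 = 49324 + 29*I*√29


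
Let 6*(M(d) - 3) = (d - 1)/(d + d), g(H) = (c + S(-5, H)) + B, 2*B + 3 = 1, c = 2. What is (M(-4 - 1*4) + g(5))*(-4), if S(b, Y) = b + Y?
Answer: -131/8 ≈ -16.375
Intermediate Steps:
S(b, Y) = Y + b
B = -1 (B = -3/2 + (½)*1 = -3/2 + ½ = -1)
g(H) = -4 + H (g(H) = (2 + (H - 5)) - 1 = (2 + (-5 + H)) - 1 = (-3 + H) - 1 = -4 + H)
M(d) = 3 + (-1 + d)/(12*d) (M(d) = 3 + ((d - 1)/(d + d))/6 = 3 + ((-1 + d)/((2*d)))/6 = 3 + ((-1 + d)*(1/(2*d)))/6 = 3 + ((-1 + d)/(2*d))/6 = 3 + (-1 + d)/(12*d))
(M(-4 - 1*4) + g(5))*(-4) = ((-1 + 37*(-4 - 1*4))/(12*(-4 - 1*4)) + (-4 + 5))*(-4) = ((-1 + 37*(-4 - 4))/(12*(-4 - 4)) + 1)*(-4) = ((1/12)*(-1 + 37*(-8))/(-8) + 1)*(-4) = ((1/12)*(-⅛)*(-1 - 296) + 1)*(-4) = ((1/12)*(-⅛)*(-297) + 1)*(-4) = (99/32 + 1)*(-4) = (131/32)*(-4) = -131/8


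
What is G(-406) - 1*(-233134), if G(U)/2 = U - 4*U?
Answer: 235570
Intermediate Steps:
G(U) = -6*U (G(U) = 2*(U - 4*U) = 2*(-3*U) = -6*U)
G(-406) - 1*(-233134) = -6*(-406) - 1*(-233134) = 2436 + 233134 = 235570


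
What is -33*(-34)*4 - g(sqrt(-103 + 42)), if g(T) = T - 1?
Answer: 4489 - I*sqrt(61) ≈ 4489.0 - 7.8102*I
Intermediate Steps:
g(T) = -1 + T
-33*(-34)*4 - g(sqrt(-103 + 42)) = -33*(-34)*4 - (-1 + sqrt(-103 + 42)) = 1122*4 - (-1 + sqrt(-61)) = 4488 - (-1 + I*sqrt(61)) = 4488 + (1 - I*sqrt(61)) = 4489 - I*sqrt(61)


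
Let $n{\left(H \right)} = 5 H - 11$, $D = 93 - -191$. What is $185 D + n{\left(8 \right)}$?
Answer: $52569$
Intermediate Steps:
$D = 284$ ($D = 93 + 191 = 284$)
$n{\left(H \right)} = -11 + 5 H$
$185 D + n{\left(8 \right)} = 185 \cdot 284 + \left(-11 + 5 \cdot 8\right) = 52540 + \left(-11 + 40\right) = 52540 + 29 = 52569$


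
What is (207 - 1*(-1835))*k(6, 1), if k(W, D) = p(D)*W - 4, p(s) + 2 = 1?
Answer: -20420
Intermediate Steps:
p(s) = -1 (p(s) = -2 + 1 = -1)
k(W, D) = -4 - W (k(W, D) = -W - 4 = -4 - W)
(207 - 1*(-1835))*k(6, 1) = (207 - 1*(-1835))*(-4 - 1*6) = (207 + 1835)*(-4 - 6) = 2042*(-10) = -20420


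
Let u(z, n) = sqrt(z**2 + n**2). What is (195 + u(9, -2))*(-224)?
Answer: -43680 - 224*sqrt(85) ≈ -45745.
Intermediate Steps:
u(z, n) = sqrt(n**2 + z**2)
(195 + u(9, -2))*(-224) = (195 + sqrt((-2)**2 + 9**2))*(-224) = (195 + sqrt(4 + 81))*(-224) = (195 + sqrt(85))*(-224) = -43680 - 224*sqrt(85)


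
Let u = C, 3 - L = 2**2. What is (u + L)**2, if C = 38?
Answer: 1369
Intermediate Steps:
L = -1 (L = 3 - 1*2**2 = 3 - 1*4 = 3 - 4 = -1)
u = 38
(u + L)**2 = (38 - 1)**2 = 37**2 = 1369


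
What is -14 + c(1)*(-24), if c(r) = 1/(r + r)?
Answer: -26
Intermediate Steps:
c(r) = 1/(2*r)
-14 + c(1)*(-24) = -14 + ((1/2)/1)*(-24) = -14 + ((1/2)*1)*(-24) = -14 + (1/2)*(-24) = -14 - 12 = -26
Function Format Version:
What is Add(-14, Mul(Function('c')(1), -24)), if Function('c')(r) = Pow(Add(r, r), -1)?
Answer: -26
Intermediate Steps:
Function('c')(r) = Mul(Rational(1, 2), Pow(r, -1)) (Function('c')(r) = Pow(Mul(2, r), -1) = Mul(Rational(1, 2), Pow(r, -1)))
Add(-14, Mul(Function('c')(1), -24)) = Add(-14, Mul(Mul(Rational(1, 2), Pow(1, -1)), -24)) = Add(-14, Mul(Mul(Rational(1, 2), 1), -24)) = Add(-14, Mul(Rational(1, 2), -24)) = Add(-14, -12) = -26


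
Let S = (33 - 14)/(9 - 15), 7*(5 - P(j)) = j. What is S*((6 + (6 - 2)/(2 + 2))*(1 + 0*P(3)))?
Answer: -133/6 ≈ -22.167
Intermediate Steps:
P(j) = 5 - j/7
S = -19/6 (S = 19/(-6) = 19*(-⅙) = -19/6 ≈ -3.1667)
S*((6 + (6 - 2)/(2 + 2))*(1 + 0*P(3))) = -19*(6 + (6 - 2)/(2 + 2))*(1 + 0*(5 - ⅐*3))/6 = -19*(6 + 4/4)*(1 + 0*(5 - 3/7))/6 = -19*(6 + 4*(¼))*(1 + 0*(32/7))/6 = -19*(6 + 1)*(1 + 0)/6 = -133/6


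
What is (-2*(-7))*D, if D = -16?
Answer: -224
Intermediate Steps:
(-2*(-7))*D = -2*(-7)*(-16) = 14*(-16) = -224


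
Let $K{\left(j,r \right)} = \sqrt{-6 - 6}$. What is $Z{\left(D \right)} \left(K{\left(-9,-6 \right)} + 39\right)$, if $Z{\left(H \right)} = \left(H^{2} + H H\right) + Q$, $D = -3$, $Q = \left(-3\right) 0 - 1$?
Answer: $663 + 34 i \sqrt{3} \approx 663.0 + 58.89 i$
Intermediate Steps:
$Q = -1$ ($Q = 0 - 1 = -1$)
$K{\left(j,r \right)} = 2 i \sqrt{3}$ ($K{\left(j,r \right)} = \sqrt{-12} = 2 i \sqrt{3}$)
$Z{\left(H \right)} = -1 + 2 H^{2}$ ($Z{\left(H \right)} = \left(H^{2} + H H\right) - 1 = \left(H^{2} + H^{2}\right) - 1 = 2 H^{2} - 1 = -1 + 2 H^{2}$)
$Z{\left(D \right)} \left(K{\left(-9,-6 \right)} + 39\right) = \left(-1 + 2 \left(-3\right)^{2}\right) \left(2 i \sqrt{3} + 39\right) = \left(-1 + 2 \cdot 9\right) \left(39 + 2 i \sqrt{3}\right) = \left(-1 + 18\right) \left(39 + 2 i \sqrt{3}\right) = 17 \left(39 + 2 i \sqrt{3}\right) = 663 + 34 i \sqrt{3}$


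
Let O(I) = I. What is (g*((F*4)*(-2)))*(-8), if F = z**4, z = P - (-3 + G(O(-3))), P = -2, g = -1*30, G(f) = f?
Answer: -491520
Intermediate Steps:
g = -30
z = 4 (z = -2 - (-3 - 3) = -2 - 1*(-6) = -2 + 6 = 4)
F = 256 (F = 4**4 = 256)
(g*((F*4)*(-2)))*(-8) = -30*256*4*(-2)*(-8) = -30720*(-2)*(-8) = -30*(-2048)*(-8) = 61440*(-8) = -491520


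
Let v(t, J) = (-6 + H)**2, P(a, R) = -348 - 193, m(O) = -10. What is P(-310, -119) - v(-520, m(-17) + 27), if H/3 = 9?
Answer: -982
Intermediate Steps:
H = 27 (H = 3*9 = 27)
P(a, R) = -541
v(t, J) = 441 (v(t, J) = (-6 + 27)**2 = 21**2 = 441)
P(-310, -119) - v(-520, m(-17) + 27) = -541 - 1*441 = -541 - 441 = -982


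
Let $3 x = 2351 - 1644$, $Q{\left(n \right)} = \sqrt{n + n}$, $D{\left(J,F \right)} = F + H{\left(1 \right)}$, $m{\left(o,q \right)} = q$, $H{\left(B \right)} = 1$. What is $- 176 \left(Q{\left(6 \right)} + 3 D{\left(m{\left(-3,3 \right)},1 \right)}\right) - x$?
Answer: $- \frac{3875}{3} - 352 \sqrt{3} \approx -1901.3$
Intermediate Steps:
$D{\left(J,F \right)} = 1 + F$ ($D{\left(J,F \right)} = F + 1 = 1 + F$)
$Q{\left(n \right)} = \sqrt{2} \sqrt{n}$ ($Q{\left(n \right)} = \sqrt{2 n} = \sqrt{2} \sqrt{n}$)
$x = \frac{707}{3}$ ($x = \frac{2351 - 1644}{3} = \frac{1}{3} \cdot 707 = \frac{707}{3} \approx 235.67$)
$- 176 \left(Q{\left(6 \right)} + 3 D{\left(m{\left(-3,3 \right)},1 \right)}\right) - x = - 176 \left(\sqrt{2} \sqrt{6} + 3 \left(1 + 1\right)\right) - \frac{707}{3} = - 176 \left(2 \sqrt{3} + 3 \cdot 2\right) - \frac{707}{3} = - 176 \left(2 \sqrt{3} + 6\right) - \frac{707}{3} = - 176 \left(6 + 2 \sqrt{3}\right) - \frac{707}{3} = \left(-1056 - 352 \sqrt{3}\right) - \frac{707}{3} = - \frac{3875}{3} - 352 \sqrt{3}$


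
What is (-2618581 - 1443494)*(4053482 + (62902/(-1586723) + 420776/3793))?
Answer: -99099628751257503432000/6018440339 ≈ -1.6466e+13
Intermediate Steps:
(-2618581 - 1443494)*(4053482 + (62902/(-1586723) + 420776/3793)) = -4062075*(4053482 + (62902*(-1/1586723) + 420776*(1/3793))) = -4062075*(4053482 + (-62902/1586723 + 420776/3793)) = -4062075*(4053482 + 667416369762/6018440339) = -4062075*24396306998580160/6018440339 = -99099628751257503432000/6018440339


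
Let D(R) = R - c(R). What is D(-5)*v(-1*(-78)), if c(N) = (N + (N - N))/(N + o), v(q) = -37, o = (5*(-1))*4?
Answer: 962/5 ≈ 192.40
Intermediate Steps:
o = -20 (o = -5*4 = -20)
c(N) = N/(-20 + N) (c(N) = (N + (N - N))/(N - 20) = (N + 0)/(-20 + N) = N/(-20 + N))
D(R) = R - R/(-20 + R)
D(-5)*v(-1*(-78)) = -5*(-21 - 5)/(-20 - 5)*(-37) = -5*(-26)/(-25)*(-37) = -5*(-1/25)*(-26)*(-37) = -26/5*(-37) = 962/5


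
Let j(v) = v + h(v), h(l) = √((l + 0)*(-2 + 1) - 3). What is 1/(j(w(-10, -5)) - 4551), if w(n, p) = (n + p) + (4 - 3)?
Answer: -415/1894474 - √11/20839214 ≈ -0.00021922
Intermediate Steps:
w(n, p) = 1 + n + p (w(n, p) = (n + p) + 1 = 1 + n + p)
h(l) = √(-3 - l) (h(l) = √(l*(-1) - 3) = √(-l - 3) = √(-3 - l))
j(v) = v + √(-3 - v)
1/(j(w(-10, -5)) - 4551) = 1/(((1 - 10 - 5) + √(-3 - (1 - 10 - 5))) - 4551) = 1/((-14 + √(-3 - 1*(-14))) - 4551) = 1/((-14 + √(-3 + 14)) - 4551) = 1/((-14 + √11) - 4551) = 1/(-4565 + √11)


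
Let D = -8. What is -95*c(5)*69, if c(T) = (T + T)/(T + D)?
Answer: 21850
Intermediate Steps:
c(T) = 2*T/(-8 + T) (c(T) = (T + T)/(T - 8) = (2*T)/(-8 + T) = 2*T/(-8 + T))
-95*c(5)*69 = -190*5/(-8 + 5)*69 = -190*5/(-3)*69 = -190*5*(-1)/3*69 = -95*(-10/3)*69 = (950/3)*69 = 21850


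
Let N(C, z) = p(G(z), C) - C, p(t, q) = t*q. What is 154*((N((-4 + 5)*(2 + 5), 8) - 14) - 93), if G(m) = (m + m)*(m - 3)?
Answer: 68684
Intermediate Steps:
G(m) = 2*m*(-3 + m) (G(m) = (2*m)*(-3 + m) = 2*m*(-3 + m))
p(t, q) = q*t
N(C, z) = -C + 2*C*z*(-3 + z) (N(C, z) = C*(2*z*(-3 + z)) - C = 2*C*z*(-3 + z) - C = -C + 2*C*z*(-3 + z))
154*((N((-4 + 5)*(2 + 5), 8) - 14) - 93) = 154*((((-4 + 5)*(2 + 5))*(-1 + 2*8*(-3 + 8)) - 14) - 93) = 154*(((1*7)*(-1 + 2*8*5) - 14) - 93) = 154*((7*(-1 + 80) - 14) - 93) = 154*((7*79 - 14) - 93) = 154*((553 - 14) - 93) = 154*(539 - 93) = 154*446 = 68684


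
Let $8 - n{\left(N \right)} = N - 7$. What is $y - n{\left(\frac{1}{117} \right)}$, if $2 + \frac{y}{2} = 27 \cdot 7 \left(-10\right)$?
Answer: $- \frac{444482}{117} \approx -3799.0$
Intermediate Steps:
$n{\left(N \right)} = 15 - N$ ($n{\left(N \right)} = 8 - \left(N - 7\right) = 8 - \left(-7 + N\right) = 15 - N$)
$y = -3784$ ($y = -4 + 2 \cdot 27 \cdot 7 \left(-10\right) = -4 + 2 \cdot 189 \left(-10\right) = -4 + 2 \left(-1890\right) = -4 - 3780 = -3784$)
$y - n{\left(\frac{1}{117} \right)} = -3784 - \left(15 - \frac{1}{117}\right) = -3784 - \frac{1754}{117} = - \frac{444482}{117}$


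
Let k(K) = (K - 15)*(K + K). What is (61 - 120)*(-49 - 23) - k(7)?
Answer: 4360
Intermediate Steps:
k(K) = 2*K*(-15 + K) (k(K) = (-15 + K)*(2*K) = 2*K*(-15 + K))
(61 - 120)*(-49 - 23) - k(7) = (61 - 120)*(-49 - 23) - 2*7*(-15 + 7) = -59*(-72) - 2*7*(-8) = 4248 - 1*(-112) = 4248 + 112 = 4360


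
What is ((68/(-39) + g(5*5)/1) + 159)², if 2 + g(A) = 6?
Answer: 39551521/1521 ≈ 26004.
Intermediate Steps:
g(A) = 4 (g(A) = -2 + 6 = 4)
((68/(-39) + g(5*5)/1) + 159)² = ((68/(-39) + 4/1) + 159)² = ((68*(-1/39) + 4*1) + 159)² = ((-68/39 + 4) + 159)² = (88/39 + 159)² = (6289/39)² = 39551521/1521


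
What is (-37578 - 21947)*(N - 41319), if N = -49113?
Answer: 5382964800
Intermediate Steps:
(-37578 - 21947)*(N - 41319) = (-37578 - 21947)*(-49113 - 41319) = -59525*(-90432) = 5382964800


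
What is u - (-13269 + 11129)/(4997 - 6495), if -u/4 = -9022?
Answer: 252606/7 ≈ 36087.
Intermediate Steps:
u = 36088 (u = -4*(-9022) = 36088)
u - (-13269 + 11129)/(4997 - 6495) = 36088 - (-13269 + 11129)/(4997 - 6495) = 36088 - (-2140)/(-1498) = 36088 - (-2140)*(-1)/1498 = 36088 - 1*10/7 = 36088 - 10/7 = 252606/7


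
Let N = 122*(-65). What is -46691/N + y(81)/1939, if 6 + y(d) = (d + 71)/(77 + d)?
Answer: 7149017931/1214725330 ≈ 5.8853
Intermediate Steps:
y(d) = -6 + (71 + d)/(77 + d) (y(d) = -6 + (d + 71)/(77 + d) = -6 + (71 + d)/(77 + d))
N = -7930
-46691/N + y(81)/1939 = -46691/(-7930) + ((-391 - 5*81)/(77 + 81))/1939 = -46691*(-1/7930) + ((-391 - 405)/158)*(1/1939) = 46691/7930 + ((1/158)*(-796))*(1/1939) = 46691/7930 - 398/79*1/1939 = 46691/7930 - 398/153181 = 7149017931/1214725330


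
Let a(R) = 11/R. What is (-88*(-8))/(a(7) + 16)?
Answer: 4928/123 ≈ 40.065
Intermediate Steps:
(-88*(-8))/(a(7) + 16) = (-88*(-8))/(11/7 + 16) = 704/(11*(⅐) + 16) = 704/(11/7 + 16) = 704/(123/7) = 704*(7/123) = 4928/123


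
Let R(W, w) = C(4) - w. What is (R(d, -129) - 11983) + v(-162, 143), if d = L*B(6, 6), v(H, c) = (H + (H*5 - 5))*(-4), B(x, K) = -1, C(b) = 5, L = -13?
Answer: -7941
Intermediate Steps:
v(H, c) = 20 - 24*H (v(H, c) = (H + (5*H - 5))*(-4) = (H + (-5 + 5*H))*(-4) = (-5 + 6*H)*(-4) = 20 - 24*H)
d = 13 (d = -13*(-1) = 13)
R(W, w) = 5 - w
(R(d, -129) - 11983) + v(-162, 143) = ((5 - 1*(-129)) - 11983) + (20 - 24*(-162)) = ((5 + 129) - 11983) + (20 + 3888) = (134 - 11983) + 3908 = -11849 + 3908 = -7941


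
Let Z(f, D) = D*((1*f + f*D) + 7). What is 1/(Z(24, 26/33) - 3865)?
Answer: -121/462907 ≈ -0.00026139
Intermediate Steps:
Z(f, D) = D*(7 + f + D*f) (Z(f, D) = D*((f + D*f) + 7) = D*(7 + f + D*f))
1/(Z(24, 26/33) - 3865) = 1/((26/33)*(7 + 24 + (26/33)*24) - 3865) = 1/((26*(1/33))*(7 + 24 + (26*(1/33))*24) - 3865) = 1/(26*(7 + 24 + (26/33)*24)/33 - 3865) = 1/(26*(7 + 24 + 208/11)/33 - 3865) = 1/((26/33)*(549/11) - 3865) = 1/(4758/121 - 3865) = 1/(-462907/121) = -121/462907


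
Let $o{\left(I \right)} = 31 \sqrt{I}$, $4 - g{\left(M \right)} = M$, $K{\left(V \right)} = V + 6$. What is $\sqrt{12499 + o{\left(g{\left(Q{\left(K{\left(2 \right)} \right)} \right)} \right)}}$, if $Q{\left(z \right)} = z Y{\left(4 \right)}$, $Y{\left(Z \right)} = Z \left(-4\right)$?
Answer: $\sqrt{12499 + 62 \sqrt{33}} \approx 113.38$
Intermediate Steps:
$K{\left(V \right)} = 6 + V$
$Y{\left(Z \right)} = - 4 Z$
$Q{\left(z \right)} = - 16 z$ ($Q{\left(z \right)} = z \left(\left(-4\right) 4\right) = z \left(-16\right) = - 16 z$)
$g{\left(M \right)} = 4 - M$
$\sqrt{12499 + o{\left(g{\left(Q{\left(K{\left(2 \right)} \right)} \right)} \right)}} = \sqrt{12499 + 31 \sqrt{4 - - 16 \left(6 + 2\right)}} = \sqrt{12499 + 31 \sqrt{4 - \left(-16\right) 8}} = \sqrt{12499 + 31 \sqrt{4 - -128}} = \sqrt{12499 + 31 \sqrt{4 + 128}} = \sqrt{12499 + 31 \sqrt{132}} = \sqrt{12499 + 31 \cdot 2 \sqrt{33}} = \sqrt{12499 + 62 \sqrt{33}}$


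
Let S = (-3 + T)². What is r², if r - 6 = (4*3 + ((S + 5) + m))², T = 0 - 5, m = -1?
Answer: 41036836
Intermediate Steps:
T = -5
S = 64 (S = (-3 - 5)² = (-8)² = 64)
r = 6406 (r = 6 + (4*3 + ((64 + 5) - 1))² = 6 + (12 + (69 - 1))² = 6 + (12 + 68)² = 6 + 80² = 6 + 6400 = 6406)
r² = 6406² = 41036836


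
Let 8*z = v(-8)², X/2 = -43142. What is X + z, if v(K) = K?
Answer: -86276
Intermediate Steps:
X = -86284 (X = 2*(-43142) = -86284)
z = 8 (z = (⅛)*(-8)² = (⅛)*64 = 8)
X + z = -86284 + 8 = -86276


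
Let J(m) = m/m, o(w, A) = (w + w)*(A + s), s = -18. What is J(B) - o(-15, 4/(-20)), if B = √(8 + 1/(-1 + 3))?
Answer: -545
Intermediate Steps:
o(w, A) = 2*w*(-18 + A) (o(w, A) = (w + w)*(A - 18) = (2*w)*(-18 + A) = 2*w*(-18 + A))
B = √34/2 (B = √(8 + 1/2) = √(8 + ½) = √(17/2) = √34/2 ≈ 2.9155)
J(m) = 1
J(B) - o(-15, 4/(-20)) = 1 - 2*(-15)*(-18 + 4/(-20)) = 1 - 2*(-15)*(-18 + 4*(-1/20)) = 1 - 2*(-15)*(-18 - ⅕) = 1 - 2*(-15)*(-91)/5 = 1 - 1*546 = 1 - 546 = -545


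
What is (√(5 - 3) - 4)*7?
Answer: -28 + 7*√2 ≈ -18.100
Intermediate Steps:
(√(5 - 3) - 4)*7 = (√2 - 4)*7 = (-4 + √2)*7 = -28 + 7*√2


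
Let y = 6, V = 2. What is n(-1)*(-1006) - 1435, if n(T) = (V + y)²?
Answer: -65819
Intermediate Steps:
n(T) = 64 (n(T) = (2 + 6)² = 8² = 64)
n(-1)*(-1006) - 1435 = 64*(-1006) - 1435 = -64384 - 1435 = -65819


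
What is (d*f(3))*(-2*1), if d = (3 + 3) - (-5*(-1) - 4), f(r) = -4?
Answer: 40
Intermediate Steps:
d = 5 (d = 6 - (5 - 4) = 6 - 1*1 = 6 - 1 = 5)
(d*f(3))*(-2*1) = (5*(-4))*(-2*1) = -20*(-2) = 40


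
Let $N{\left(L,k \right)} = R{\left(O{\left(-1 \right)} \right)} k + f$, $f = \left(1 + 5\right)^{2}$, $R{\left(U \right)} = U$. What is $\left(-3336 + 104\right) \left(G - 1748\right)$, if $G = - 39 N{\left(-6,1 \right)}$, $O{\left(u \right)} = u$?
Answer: $10061216$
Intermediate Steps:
$f = 36$ ($f = 6^{2} = 36$)
$N{\left(L,k \right)} = 36 - k$ ($N{\left(L,k \right)} = - k + 36 = 36 - k$)
$G = -1365$ ($G = - 39 \left(36 - 1\right) = \left(-39\right) 35 = -1365$)
$\left(-3336 + 104\right) \left(G - 1748\right) = \left(-3336 + 104\right) \left(-1365 - 1748\right) = \left(-3232\right) \left(-3113\right) = 10061216$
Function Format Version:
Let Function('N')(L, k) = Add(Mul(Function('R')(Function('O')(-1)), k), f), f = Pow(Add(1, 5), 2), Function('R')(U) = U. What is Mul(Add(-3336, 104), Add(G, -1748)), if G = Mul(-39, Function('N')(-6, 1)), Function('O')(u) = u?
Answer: 10061216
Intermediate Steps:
f = 36 (f = Pow(6, 2) = 36)
Function('N')(L, k) = Add(36, Mul(-1, k)) (Function('N')(L, k) = Add(Mul(-1, k), 36) = Add(36, Mul(-1, k)))
G = -1365 (G = Mul(-39, Add(36, Mul(-1, 1))) = Mul(-39, Add(36, -1)) = Mul(-39, 35) = -1365)
Mul(Add(-3336, 104), Add(G, -1748)) = Mul(Add(-3336, 104), Add(-1365, -1748)) = Mul(-3232, -3113) = 10061216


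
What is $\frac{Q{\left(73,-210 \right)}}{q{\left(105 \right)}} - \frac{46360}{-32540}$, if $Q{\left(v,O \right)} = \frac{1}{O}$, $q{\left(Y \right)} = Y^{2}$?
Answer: $\frac{5366747873}{3766911750} \approx 1.4247$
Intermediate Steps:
$\frac{Q{\left(73,-210 \right)}}{q{\left(105 \right)}} - \frac{46360}{-32540} = \frac{1}{\left(-210\right) 105^{2}} - \frac{46360}{-32540} = - \frac{1}{210 \cdot 11025} - - \frac{2318}{1627} = \left(- \frac{1}{210}\right) \frac{1}{11025} + \frac{2318}{1627} = - \frac{1}{2315250} + \frac{2318}{1627} = \frac{5366747873}{3766911750}$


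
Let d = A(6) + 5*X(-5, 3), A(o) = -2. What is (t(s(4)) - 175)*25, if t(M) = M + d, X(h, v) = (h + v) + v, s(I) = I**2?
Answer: -3900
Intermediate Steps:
X(h, v) = h + 2*v
d = 3 (d = -2 + 5*(-5 + 2*3) = -2 + 5*(-5 + 6) = -2 + 5*1 = -2 + 5 = 3)
t(M) = 3 + M (t(M) = M + 3 = 3 + M)
(t(s(4)) - 175)*25 = ((3 + 4**2) - 175)*25 = ((3 + 16) - 175)*25 = (19 - 175)*25 = -156*25 = -3900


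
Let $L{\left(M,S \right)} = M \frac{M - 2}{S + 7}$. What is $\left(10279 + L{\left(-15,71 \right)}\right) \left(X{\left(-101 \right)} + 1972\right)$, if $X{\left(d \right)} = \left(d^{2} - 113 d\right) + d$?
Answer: $\frac{6278456415}{26} \approx 2.4148 \cdot 10^{8}$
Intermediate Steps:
$L{\left(M,S \right)} = \frac{M \left(-2 + M\right)}{7 + S}$ ($L{\left(M,S \right)} = M \frac{-2 + M}{7 + S} = \frac{M \left(-2 + M\right)}{7 + S}$)
$X{\left(d \right)} = d^{2} - 112 d$
$\left(10279 + L{\left(-15,71 \right)}\right) \left(X{\left(-101 \right)} + 1972\right) = \left(10279 - \frac{15 \left(-2 - 15\right)}{7 + 71}\right) \left(- 101 \left(-112 - 101\right) + 1972\right) = \left(10279 - 15 \cdot \frac{1}{78} \left(-17\right)\right) \left(\left(-101\right) \left(-213\right) + 1972\right) = \left(10279 - \frac{5}{26} \left(-17\right)\right) \left(21513 + 1972\right) = \left(10279 + \frac{85}{26}\right) 23485 = \frac{267339}{26} \cdot 23485 = \frac{6278456415}{26}$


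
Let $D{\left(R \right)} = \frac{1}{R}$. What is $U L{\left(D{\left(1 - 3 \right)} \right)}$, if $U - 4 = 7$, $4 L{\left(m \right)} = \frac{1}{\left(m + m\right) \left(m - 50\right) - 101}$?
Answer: $- \frac{11}{202} \approx -0.054455$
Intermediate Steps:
$L{\left(m \right)} = \frac{1}{4 \left(-101 + 2 m \left(-50 + m\right)\right)}$ ($L{\left(m \right)} = \frac{1}{4 \left(\left(m + m\right) \left(m - 50\right) - 101\right)} = \frac{1}{4 \left(2 m \left(-50 + m\right) - 101\right)} = \frac{1}{4 \left(-101 + 2 m \left(-50 + m\right)\right)}$)
$U = 11$ ($U = 4 + 7 = 11$)
$U L{\left(D{\left(1 - 3 \right)} \right)} = 11 \frac{1}{4 \left(-101 - \frac{100}{1 - 3} + 2 \left(\frac{1}{1 - 3}\right)^{2}\right)} = 11 \frac{1}{4 \left(-101 - \frac{100}{-2} + 2 \left(\frac{1}{-2}\right)^{2}\right)} = 11 \frac{1}{4 \left(-101 - -50 + 2 \left(- \frac{1}{2}\right)^{2}\right)} = 11 \frac{1}{4 \left(-101 + 50 + 2 \cdot \frac{1}{4}\right)} = 11 \frac{1}{4 \left(-101 + 50 + \frac{1}{2}\right)} = 11 \frac{1}{4 \left(- \frac{101}{2}\right)} = 11 \cdot \frac{1}{4} \left(- \frac{2}{101}\right) = 11 \left(- \frac{1}{202}\right) = - \frac{11}{202}$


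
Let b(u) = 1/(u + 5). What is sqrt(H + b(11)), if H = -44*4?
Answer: I*sqrt(2815)/4 ≈ 13.264*I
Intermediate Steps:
b(u) = 1/(5 + u)
H = -176
sqrt(H + b(11)) = sqrt(-176 + 1/(5 + 11)) = sqrt(-176 + 1/16) = sqrt(-2815/16) = I*sqrt(2815)/4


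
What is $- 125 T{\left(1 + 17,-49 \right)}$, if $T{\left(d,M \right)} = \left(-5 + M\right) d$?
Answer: $121500$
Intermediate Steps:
$T{\left(d,M \right)} = d \left(-5 + M\right)$
$- 125 T{\left(1 + 17,-49 \right)} = - 125 \left(1 + 17\right) \left(-5 - 49\right) = - 125 \cdot 18 \left(-54\right) = \left(-125\right) \left(-972\right) = 121500$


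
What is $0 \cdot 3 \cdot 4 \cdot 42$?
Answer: $0$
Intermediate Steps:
$0 \cdot 3 \cdot 4 \cdot 42 = 0 \cdot 12 \cdot 42 = 0 \cdot 42 = 0$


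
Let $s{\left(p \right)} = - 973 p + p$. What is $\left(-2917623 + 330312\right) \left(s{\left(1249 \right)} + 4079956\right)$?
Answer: $-7415047039608$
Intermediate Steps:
$s{\left(p \right)} = - 972 p$
$\left(-2917623 + 330312\right) \left(s{\left(1249 \right)} + 4079956\right) = \left(-2917623 + 330312\right) \left(\left(-972\right) 1249 + 4079956\right) = - 2587311 \left(-1214028 + 4079956\right) = \left(-2587311\right) 2865928 = -7415047039608$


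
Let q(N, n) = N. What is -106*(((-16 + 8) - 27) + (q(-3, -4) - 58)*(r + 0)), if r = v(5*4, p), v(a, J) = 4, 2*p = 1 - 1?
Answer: 29574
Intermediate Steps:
p = 0 (p = (1 - 1)/2 = (½)*0 = 0)
r = 4
-106*(((-16 + 8) - 27) + (q(-3, -4) - 58)*(r + 0)) = -106*(((-16 + 8) - 27) + (-3 - 58)*(4 + 0)) = -106*((-8 - 27) - 61*4) = -106*(-35 - 244) = -106*(-279) = 29574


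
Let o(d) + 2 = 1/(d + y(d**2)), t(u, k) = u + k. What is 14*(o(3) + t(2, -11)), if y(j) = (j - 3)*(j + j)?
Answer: -17080/111 ≈ -153.87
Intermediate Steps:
t(u, k) = k + u
y(j) = 2*j*(-3 + j) (y(j) = (-3 + j)*(2*j) = 2*j*(-3 + j))
o(d) = -2 + 1/(d + 2*d**2*(-3 + d**2))
14*(o(3) + t(2, -11)) = 14*((1 - 2*3 + 4*3**2*(3 - 1*3**2))/(3*(1 + 2*3*(-3 + 3**2))) + (-11 + 2)) = 14*((1 - 6 + 4*9*(3 - 1*9))/(3*(1 + 2*3*(-3 + 9))) - 9) = 14*((1 - 6 + 4*9*(3 - 9))/(3*(1 + 2*3*6)) - 9) = 14*((1 - 6 + 4*9*(-6))/(3*(1 + 36)) - 9) = 14*((1/3)*(1 - 6 - 216)/37 - 9) = 14*((1/3)*(1/37)*(-221) - 9) = 14*(-221/111 - 9) = 14*(-1220/111) = -17080/111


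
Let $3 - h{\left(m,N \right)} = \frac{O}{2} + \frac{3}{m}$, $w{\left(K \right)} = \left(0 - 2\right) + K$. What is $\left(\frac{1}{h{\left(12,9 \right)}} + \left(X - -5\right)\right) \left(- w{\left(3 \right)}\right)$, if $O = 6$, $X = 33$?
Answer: $-34$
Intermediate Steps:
$w{\left(K \right)} = -2 + K$
$h{\left(m,N \right)} = - \frac{3}{m}$ ($h{\left(m,N \right)} = 3 - \left(\frac{6}{2} + \frac{3}{m}\right) = 3 - \left(6 \cdot \frac{1}{2} + \frac{3}{m}\right) = 3 - \left(3 + \frac{3}{m}\right) = - \frac{3}{m}$)
$\left(\frac{1}{h{\left(12,9 \right)}} + \left(X - -5\right)\right) \left(- w{\left(3 \right)}\right) = \left(\frac{1}{\left(-3\right) \frac{1}{12}} + \left(33 - -5\right)\right) \left(- (-2 + 3)\right) = \left(\frac{1}{\left(-3\right) \frac{1}{12}} + \left(33 + 5\right)\right) \left(\left(-1\right) 1\right) = \left(\frac{1}{- \frac{1}{4}} + 38\right) \left(-1\right) = \left(-4 + 38\right) \left(-1\right) = 34 \left(-1\right) = -34$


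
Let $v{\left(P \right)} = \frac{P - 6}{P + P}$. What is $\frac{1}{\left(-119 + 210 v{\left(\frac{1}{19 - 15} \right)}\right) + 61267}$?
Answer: $\frac{1}{58733} \approx 1.7026 \cdot 10^{-5}$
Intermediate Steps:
$v{\left(P \right)} = \frac{-6 + P}{2 P}$
$\frac{1}{\left(-119 + 210 v{\left(\frac{1}{19 - 15} \right)}\right) + 61267} = \frac{1}{\left(-119 + 210 \frac{-6 + \frac{1}{19 - 15}}{2 \frac{1}{19 - 15}}\right) + 61267} = \frac{1}{\left(-119 + 210 \frac{-6 + \frac{1}{4}}{2 \cdot \frac{1}{4}}\right) + 61267} = \frac{1}{\left(-119 + 210 \frac{\frac{1}{\frac{1}{4}} \left(-6 + \frac{1}{4}\right)}{2}\right) + 61267} = \frac{1}{\left(-119 + 210 \cdot \frac{1}{2} \cdot 4 \left(- \frac{23}{4}\right)\right) + 61267} = \frac{1}{\left(-119 + 210 \left(- \frac{23}{2}\right)\right) + 61267} = \frac{1}{\left(-119 - 2415\right) + 61267} = \frac{1}{-2534 + 61267} = \frac{1}{58733}$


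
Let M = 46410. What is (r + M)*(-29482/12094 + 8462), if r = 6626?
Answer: 2713055148028/6047 ≈ 4.4866e+8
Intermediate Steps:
(r + M)*(-29482/12094 + 8462) = (6626 + 46410)*(-29482/12094 + 8462) = 53036*(-29482*1/12094 + 8462) = 53036*(-14741/6047 + 8462) = 53036*(51154973/6047) = 2713055148028/6047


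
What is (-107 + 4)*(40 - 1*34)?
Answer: -618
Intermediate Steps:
(-107 + 4)*(40 - 1*34) = -103*(40 - 34) = -103*6 = -618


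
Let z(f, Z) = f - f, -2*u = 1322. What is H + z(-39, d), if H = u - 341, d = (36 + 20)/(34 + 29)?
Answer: -1002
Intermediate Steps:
u = -661 (u = -½*1322 = -661)
d = 8/9 (d = 56/63 = 56*(1/63) = 8/9 ≈ 0.88889)
H = -1002 (H = -661 - 341 = -1002)
z(f, Z) = 0
H + z(-39, d) = -1002 + 0 = -1002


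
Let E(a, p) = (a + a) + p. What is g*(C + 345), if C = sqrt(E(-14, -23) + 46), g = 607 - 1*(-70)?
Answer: 233565 + 677*I*sqrt(5) ≈ 2.3357e+5 + 1513.8*I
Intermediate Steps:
g = 677 (g = 607 + 70 = 677)
E(a, p) = p + 2*a (E(a, p) = 2*a + p = p + 2*a)
C = I*sqrt(5) (C = sqrt((-23 + 2*(-14)) + 46) = sqrt((-23 - 28) + 46) = sqrt(-51 + 46) = sqrt(-5) = I*sqrt(5) ≈ 2.2361*I)
g*(C + 345) = 677*(I*sqrt(5) + 345) = 677*(345 + I*sqrt(5)) = 233565 + 677*I*sqrt(5)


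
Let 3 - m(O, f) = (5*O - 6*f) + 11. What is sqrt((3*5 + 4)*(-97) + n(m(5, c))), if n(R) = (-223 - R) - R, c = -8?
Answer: 4*I*sqrt(119) ≈ 43.635*I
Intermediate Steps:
m(O, f) = -8 - 5*O + 6*f (m(O, f) = 3 - ((5*O - 6*f) + 11) = 3 - ((-6*f + 5*O) + 11) = 3 - (11 - 6*f + 5*O) = 3 + (-11 - 5*O + 6*f) = -8 - 5*O + 6*f)
n(R) = -223 - 2*R
sqrt((3*5 + 4)*(-97) + n(m(5, c))) = sqrt((3*5 + 4)*(-97) + (-223 - 2*(-8 - 5*5 + 6*(-8)))) = sqrt((15 + 4)*(-97) + (-223 - 2*(-8 - 25 - 48))) = sqrt(19*(-97) + (-223 - 2*(-81))) = sqrt(-1843 + (-223 + 162)) = sqrt(-1843 - 61) = sqrt(-1904) = 4*I*sqrt(119)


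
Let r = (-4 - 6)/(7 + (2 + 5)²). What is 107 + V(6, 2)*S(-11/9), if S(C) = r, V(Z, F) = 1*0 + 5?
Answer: 2971/28 ≈ 106.11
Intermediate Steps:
V(Z, F) = 5 (V(Z, F) = 0 + 5 = 5)
r = -5/28 (r = -10/(7 + 7²) = -10/(7 + 49) = -10/56 = -10*1/56 = -5/28 ≈ -0.17857)
S(C) = -5/28
107 + V(6, 2)*S(-11/9) = 107 + 5*(-5/28) = 107 - 25/28 = 2971/28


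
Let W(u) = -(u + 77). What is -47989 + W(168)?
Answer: -48234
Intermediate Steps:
W(u) = -77 - u (W(u) = -(77 + u) = -77 - u)
-47989 + W(168) = -47989 + (-77 - 1*168) = -47989 + (-77 - 168) = -47989 - 245 = -48234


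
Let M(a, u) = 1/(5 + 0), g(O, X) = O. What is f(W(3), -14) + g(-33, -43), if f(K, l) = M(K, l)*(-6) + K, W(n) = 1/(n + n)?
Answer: -1021/30 ≈ -34.033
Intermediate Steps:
W(n) = 1/(2*n)
M(a, u) = ⅕ (M(a, u) = 1/5 = ⅕)
f(K, l) = -6/5 + K (f(K, l) = (⅕)*(-6) + K = -6/5 + K)
f(W(3), -14) + g(-33, -43) = (-6/5 + (½)/3) - 33 = (-6/5 + (½)*(⅓)) - 33 = (-6/5 + ⅙) - 33 = -31/30 - 33 = -1021/30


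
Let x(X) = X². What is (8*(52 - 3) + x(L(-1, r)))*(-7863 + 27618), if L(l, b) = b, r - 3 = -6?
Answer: 7921755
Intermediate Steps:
r = -3 (r = 3 - 6 = -3)
(8*(52 - 3) + x(L(-1, r)))*(-7863 + 27618) = (8*(52 - 3) + (-3)²)*(-7863 + 27618) = (8*49 + 9)*19755 = (392 + 9)*19755 = 401*19755 = 7921755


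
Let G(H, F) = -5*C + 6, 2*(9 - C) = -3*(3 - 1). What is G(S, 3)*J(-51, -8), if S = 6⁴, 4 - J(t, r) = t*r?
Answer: 21816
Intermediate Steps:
J(t, r) = 4 - r*t (J(t, r) = 4 - t*r = 4 - r*t)
S = 1296
C = 12 (C = 9 - (-3)*(3 - 1)/2 = 9 - (-3)*2/2 = 9 - ½*(-6) = 9 + 3 = 12)
G(H, F) = -54 (G(H, F) = -5*12 + 6 = -60 + 6 = -54)
G(S, 3)*J(-51, -8) = -54*(4 - 1*(-8)*(-51)) = -54*(4 - 408) = -54*(-404) = 21816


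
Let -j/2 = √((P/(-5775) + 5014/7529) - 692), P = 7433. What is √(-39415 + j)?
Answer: √(-2980575269112585375 - 17391990*I*√52376238603104493)/8695995 ≈ 0.13256 - 198.53*I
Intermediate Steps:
j = -2*I*√52376238603104493/8695995 (j = -2*√((7433/(-5775) + 5014/7529) - 692) = -2*√((7433*(-1/5775) + 5014*(1/7529)) - 692) = -2*√((-7433/5775 + 5014/7529) - 692) = -2*√(-27007207/43479975 - 692) = -2*I*√52376238603104493/8695995 ≈ -52.635*I)
√(-39415 + j) = √(-39415 - 2*I*√52376238603104493/8695995)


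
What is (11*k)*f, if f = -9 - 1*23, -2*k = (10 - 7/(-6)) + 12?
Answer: 12232/3 ≈ 4077.3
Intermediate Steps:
k = -139/12 (k = -((10 - 7/(-6)) + 12)/2 = -((10 - 7*(-⅙)) + 12)/2 = -((10 + 7/6) + 12)/2 = -(67/6 + 12)/2 = -½*139/6 = -139/12 ≈ -11.583)
f = -32 (f = -9 - 23 = -32)
(11*k)*f = (11*(-139/12))*(-32) = -1529/12*(-32) = 12232/3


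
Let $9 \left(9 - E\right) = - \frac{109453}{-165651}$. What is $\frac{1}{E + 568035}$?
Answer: $\frac{1490859}{846873400343} \approx 1.7604 \cdot 10^{-6}$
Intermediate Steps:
$E = \frac{13308278}{1490859}$ ($E = 9 - \frac{\left(-109453\right) \frac{1}{-165651}}{9} = 9 - \frac{\left(-109453\right) \left(- \frac{1}{165651}\right)}{9} = 9 - \frac{109453}{1490859} = \frac{13308278}{1490859} \approx 8.9266$)
$\frac{1}{E + 568035} = \frac{1}{\frac{13308278}{1490859} + 568035} = \frac{1}{\frac{846873400343}{1490859}} = \frac{1490859}{846873400343}$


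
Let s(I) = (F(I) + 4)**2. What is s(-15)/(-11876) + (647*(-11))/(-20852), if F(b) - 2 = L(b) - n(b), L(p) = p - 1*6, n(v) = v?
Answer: 7117/20852 ≈ 0.34131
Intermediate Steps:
L(p) = -6 + p (L(p) = p - 6 = -6 + p)
F(b) = -4 (F(b) = 2 + ((-6 + b) - b) = 2 - 6 = -4)
s(I) = 0 (s(I) = (-4 + 4)**2 = 0**2 = 0)
s(-15)/(-11876) + (647*(-11))/(-20852) = 0/(-11876) + (647*(-11))/(-20852) = 0*(-1/11876) - 7117*(-1/20852) = 0 + 7117/20852 = 7117/20852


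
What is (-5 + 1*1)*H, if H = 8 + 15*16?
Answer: -992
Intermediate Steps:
H = 248 (H = 8 + 240 = 248)
(-5 + 1*1)*H = (-5 + 1*1)*248 = (-5 + 1)*248 = -4*248 = -992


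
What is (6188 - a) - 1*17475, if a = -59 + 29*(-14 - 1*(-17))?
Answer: -11315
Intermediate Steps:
a = 28 (a = -59 + 29*(-14 + 17) = -59 + 29*3 = -59 + 87 = 28)
(6188 - a) - 1*17475 = (6188 - 1*28) - 1*17475 = (6188 - 28) - 17475 = 6160 - 17475 = -11315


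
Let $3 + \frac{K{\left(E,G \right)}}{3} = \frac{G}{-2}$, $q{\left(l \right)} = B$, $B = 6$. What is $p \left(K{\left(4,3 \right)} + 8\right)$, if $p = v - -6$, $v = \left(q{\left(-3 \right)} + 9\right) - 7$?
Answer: $-77$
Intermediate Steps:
$q{\left(l \right)} = 6$
$v = 8$ ($v = \left(6 + 9\right) - 7 = 15 - 7 = 8$)
$p = 14$ ($p = 8 - -6 = 8 + 6 = 14$)
$K{\left(E,G \right)} = -9 - \frac{3 G}{2}$ ($K{\left(E,G \right)} = -9 + 3 \frac{G}{-2} = -9 + 3 G \left(- \frac{1}{2}\right) = -9 + 3 \left(- \frac{G}{2}\right) = -9 - \frac{3 G}{2}$)
$p \left(K{\left(4,3 \right)} + 8\right) = 14 \left(\left(-9 - \frac{9}{2}\right) + 8\right) = 14 \left(- \frac{27}{2} + 8\right) = 14 \left(- \frac{11}{2}\right) = -77$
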